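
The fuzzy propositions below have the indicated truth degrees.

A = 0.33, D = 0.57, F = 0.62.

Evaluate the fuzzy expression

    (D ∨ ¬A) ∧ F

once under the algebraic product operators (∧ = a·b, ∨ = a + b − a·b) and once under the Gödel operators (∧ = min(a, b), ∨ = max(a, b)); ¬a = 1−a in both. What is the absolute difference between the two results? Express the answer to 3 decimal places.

0.088

Under algebraic product:
  ¬A = 1 − 0.3300 = 0.6700
  D ∨ ¬A = a + b − a·b on (0.5700, 0.6700) = 0.8581
  (D ∨ ¬A) ∧ F = a·b on (0.8581, 0.6200) = 0.5320
  → value = 0.5320
Under Gödel:
  ¬A = 1 − 0.33 = 0.67
  D ∨ ¬A = max(a, b) on (0.57, 0.67) = 0.67
  (D ∨ ¬A) ∧ F = min(a, b) on (0.67, 0.62) = 0.62
  → value = 0.6200
|0.5320 − 0.6200| = 0.088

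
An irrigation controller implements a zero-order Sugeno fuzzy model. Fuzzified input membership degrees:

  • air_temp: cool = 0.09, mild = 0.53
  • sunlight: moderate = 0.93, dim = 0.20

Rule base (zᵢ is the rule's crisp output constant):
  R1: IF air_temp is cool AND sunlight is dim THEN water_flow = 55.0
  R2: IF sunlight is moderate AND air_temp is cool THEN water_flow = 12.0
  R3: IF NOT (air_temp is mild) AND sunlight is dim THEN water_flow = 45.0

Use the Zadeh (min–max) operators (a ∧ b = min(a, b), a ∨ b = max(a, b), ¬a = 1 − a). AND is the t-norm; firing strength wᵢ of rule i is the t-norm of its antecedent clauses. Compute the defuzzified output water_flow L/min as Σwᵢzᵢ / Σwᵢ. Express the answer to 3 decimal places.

R1 (z=55.0): cool=0.09, dim=0.20; AND[min(a, b)] → w = 0.09
R2 (z=12.0): moderate=0.93, cool=0.09; AND[min(a, b)] → w = 0.09
R3 (z=45.0): ¬mild=1−0.53=0.47, dim=0.20; AND[min(a, b)] → w = 0.20
Weighted average = (0.09·55.0 + 0.09·12.0 + 0.20·45.0) / (0.09 + 0.09 + 0.20)
  = 15.0300 / 0.3800 = 39.553

39.553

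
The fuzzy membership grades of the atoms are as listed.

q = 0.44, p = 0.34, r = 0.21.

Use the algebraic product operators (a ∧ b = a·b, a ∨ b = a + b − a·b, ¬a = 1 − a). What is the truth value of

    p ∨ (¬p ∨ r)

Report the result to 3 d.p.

¬p = 1 − 0.3400 = 0.6600
¬p ∨ r = a + b − a·b on (0.6600, 0.2100) = 0.7314
p ∨ (¬p ∨ r) = a + b − a·b on (0.3400, 0.7314) = 0.8227

0.823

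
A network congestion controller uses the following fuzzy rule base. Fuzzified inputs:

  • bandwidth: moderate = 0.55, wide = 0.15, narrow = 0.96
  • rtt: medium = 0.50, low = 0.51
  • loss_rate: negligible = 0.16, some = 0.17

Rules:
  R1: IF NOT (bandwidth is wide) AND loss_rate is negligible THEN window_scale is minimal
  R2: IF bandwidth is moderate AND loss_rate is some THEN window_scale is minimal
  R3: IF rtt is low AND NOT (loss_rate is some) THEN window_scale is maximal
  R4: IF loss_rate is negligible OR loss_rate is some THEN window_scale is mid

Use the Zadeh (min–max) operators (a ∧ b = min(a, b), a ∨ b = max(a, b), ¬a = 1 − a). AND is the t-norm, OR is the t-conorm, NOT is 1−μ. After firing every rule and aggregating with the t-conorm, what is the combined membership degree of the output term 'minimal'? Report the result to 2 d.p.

0.17

R1: ¬wide=1−0.15=0.85, negligible=0.16; AND[min(a, b)] → w = 0.16
R2: moderate=0.55, some=0.17; AND[min(a, b)] → w = 0.17
R3: low=0.51, ¬some=1−0.17=0.83; AND[min(a, b)] → w = 0.51
R4: negligible=0.16, some=0.17; OR[max(a, b)] → w = 0.17
Rules with consequent 'minimal': {R1, R2} → strengths 0.16, 0.17
Aggregate via t-conorm [max(a, b)]: 0.17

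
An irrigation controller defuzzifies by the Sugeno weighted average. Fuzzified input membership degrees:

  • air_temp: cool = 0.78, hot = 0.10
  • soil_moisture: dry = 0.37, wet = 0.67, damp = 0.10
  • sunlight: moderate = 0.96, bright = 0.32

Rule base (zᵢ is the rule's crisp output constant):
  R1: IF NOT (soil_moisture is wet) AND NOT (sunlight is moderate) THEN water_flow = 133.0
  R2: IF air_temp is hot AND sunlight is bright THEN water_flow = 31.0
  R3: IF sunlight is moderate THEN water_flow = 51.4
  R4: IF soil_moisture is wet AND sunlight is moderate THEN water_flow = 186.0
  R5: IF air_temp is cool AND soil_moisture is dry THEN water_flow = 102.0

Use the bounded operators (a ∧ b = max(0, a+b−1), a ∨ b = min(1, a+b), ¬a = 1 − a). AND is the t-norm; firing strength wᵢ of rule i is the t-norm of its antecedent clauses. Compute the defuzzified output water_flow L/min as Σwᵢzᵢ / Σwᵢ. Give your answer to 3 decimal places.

104.497

R1 (z=133.0): ¬wet=1−0.67=0.33, ¬moderate=1−0.96=0.04; AND[max(0, a+b−1)] → w = 0.00
R2 (z=31.0): hot=0.10, bright=0.32; AND[max(0, a+b−1)] → w = 0.00
R3 (z=51.4): moderate=0.96 → w = 0.96
R4 (z=186.0): wet=0.67, moderate=0.96; AND[max(0, a+b−1)] → w = 0.63
R5 (z=102.0): cool=0.78, dry=0.37; AND[max(0, a+b−1)] → w = 0.15
Weighted average = (0.00·133.0 + 0.00·31.0 + 0.96·51.4 + 0.63·186.0 + 0.15·102.0) / (0.00 + 0.00 + 0.96 + 0.63 + 0.15)
  = 181.8240 / 1.7400 = 104.497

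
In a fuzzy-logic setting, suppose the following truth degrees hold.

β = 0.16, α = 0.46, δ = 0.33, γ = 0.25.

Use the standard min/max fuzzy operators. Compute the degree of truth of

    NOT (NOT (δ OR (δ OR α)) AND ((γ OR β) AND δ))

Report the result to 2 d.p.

0.75

δ OR α = max(a, b) on (0.33, 0.46) = 0.46
δ OR (δ OR α) = max(a, b) on (0.33, 0.46) = 0.46
NOT (δ OR (δ OR α)) = 1 − 0.46 = 0.54
γ OR β = max(a, b) on (0.25, 0.16) = 0.25
(γ OR β) AND δ = min(a, b) on (0.25, 0.33) = 0.25
NOT (δ OR (δ OR α)) AND ((γ OR β) AND δ) = min(a, b) on (0.54, 0.25) = 0.25
NOT (NOT (δ OR (δ OR α)) AND ((γ OR β) AND δ)) = 1 − 0.25 = 0.75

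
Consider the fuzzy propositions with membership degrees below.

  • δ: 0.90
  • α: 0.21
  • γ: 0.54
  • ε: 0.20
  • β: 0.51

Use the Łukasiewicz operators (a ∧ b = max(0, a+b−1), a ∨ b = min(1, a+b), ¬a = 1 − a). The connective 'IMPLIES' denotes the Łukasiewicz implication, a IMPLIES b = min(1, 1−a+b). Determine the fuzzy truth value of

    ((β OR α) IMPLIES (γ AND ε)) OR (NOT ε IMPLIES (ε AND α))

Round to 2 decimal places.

β OR α = min(1, a+b) on (0.51, 0.21) = 0.72
γ AND ε = max(0, a+b−1) on (0.54, 0.20) = 0.00
(β OR α) IMPLIES (γ AND ε)  [Łukasiewicz: min(1, 1−a+b)] with a=0.72, b=0.00 → 0.28
NOT ε = 1 − 0.20 = 0.80
ε AND α = max(0, a+b−1) on (0.20, 0.21) = 0.00
NOT ε IMPLIES (ε AND α)  [Łukasiewicz: min(1, 1−a+b)] with a=0.80, b=0.00 → 0.20
((β OR α) IMPLIES (γ AND ε)) OR (NOT ε IMPLIES (ε AND α)) = min(1, a+b) on (0.28, 0.20) = 0.48

0.48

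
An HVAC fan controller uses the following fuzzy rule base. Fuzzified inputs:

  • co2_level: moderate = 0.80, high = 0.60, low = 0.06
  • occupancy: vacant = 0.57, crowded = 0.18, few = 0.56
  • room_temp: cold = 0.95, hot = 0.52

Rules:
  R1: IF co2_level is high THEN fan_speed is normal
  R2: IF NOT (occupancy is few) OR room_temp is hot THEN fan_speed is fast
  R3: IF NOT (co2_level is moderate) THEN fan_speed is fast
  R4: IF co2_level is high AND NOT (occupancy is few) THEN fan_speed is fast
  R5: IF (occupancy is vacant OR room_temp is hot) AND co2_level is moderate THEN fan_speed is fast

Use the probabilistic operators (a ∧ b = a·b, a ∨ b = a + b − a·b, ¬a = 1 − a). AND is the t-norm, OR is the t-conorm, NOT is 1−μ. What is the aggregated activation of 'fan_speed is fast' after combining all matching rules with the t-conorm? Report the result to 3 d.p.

0.942

R1: high=0.60 → w = 0.6000
R2: ¬few=1−0.56=0.44, hot=0.52; OR[a + b − a·b] → w = 0.7312
R3: ¬moderate=1−0.80=0.20 → w = 0.2000
R4: high=0.60, ¬few=1−0.56=0.44; AND[a·b] → w = 0.2640
R5: (vacant=0.57 OR hot=0.52) = 0.7936; AND[a·b] with moderate=0.80 → w = 0.6349
Rules with consequent 'fast': {R2, R3, R4, R5} → strengths 0.7312, 0.2000, 0.2640, 0.6349
Aggregate via t-conorm [a + b − a·b]: 0.9422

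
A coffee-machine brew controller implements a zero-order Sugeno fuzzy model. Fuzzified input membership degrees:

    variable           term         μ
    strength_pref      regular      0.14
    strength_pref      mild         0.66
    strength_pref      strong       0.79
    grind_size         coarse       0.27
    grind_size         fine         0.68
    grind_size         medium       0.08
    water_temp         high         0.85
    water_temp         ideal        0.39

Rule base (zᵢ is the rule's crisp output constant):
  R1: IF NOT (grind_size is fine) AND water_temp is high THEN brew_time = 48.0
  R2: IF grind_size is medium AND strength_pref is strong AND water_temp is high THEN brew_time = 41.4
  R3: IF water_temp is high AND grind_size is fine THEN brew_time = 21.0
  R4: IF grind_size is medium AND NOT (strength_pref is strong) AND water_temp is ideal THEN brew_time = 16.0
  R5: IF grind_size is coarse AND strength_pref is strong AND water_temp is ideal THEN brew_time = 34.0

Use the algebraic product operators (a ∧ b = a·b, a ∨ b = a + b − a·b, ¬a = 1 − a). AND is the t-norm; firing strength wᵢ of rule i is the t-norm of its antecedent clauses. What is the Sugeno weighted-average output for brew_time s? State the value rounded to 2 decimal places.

R1 (z=48.0): ¬fine=1−0.68=0.32, high=0.85; AND[a·b] → w = 0.2720
R2 (z=41.4): medium=0.08, strong=0.79, high=0.85; AND[a·b] → w = 0.0537
R3 (z=21.0): high=0.85, fine=0.68; AND[a·b] → w = 0.5780
R4 (z=16.0): medium=0.08, ¬strong=1−0.79=0.21, ideal=0.39; AND[a·b] → w = 0.0066
R5 (z=34.0): coarse=0.27, strong=0.79, ideal=0.39; AND[a·b] → w = 0.0832
Weighted average = (0.2720·48.0 + 0.0537·41.4 + 0.5780·21.0 + 0.0066·16.0 + 0.0832·34.0) / (0.2720 + 0.0537 + 0.5780 + 0.0066 + 0.0832)
  = 30.3512 / 0.9935 = 30.55

30.55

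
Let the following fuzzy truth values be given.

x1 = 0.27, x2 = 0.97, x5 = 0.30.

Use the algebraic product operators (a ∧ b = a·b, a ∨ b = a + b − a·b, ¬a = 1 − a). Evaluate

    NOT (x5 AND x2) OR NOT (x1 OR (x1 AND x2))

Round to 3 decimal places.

x5 AND x2 = a·b on (0.3000, 0.9700) = 0.2910
NOT (x5 AND x2) = 1 − 0.2910 = 0.7090
x1 AND x2 = a·b on (0.2700, 0.9700) = 0.2619
x1 OR (x1 AND x2) = a + b − a·b on (0.2700, 0.2619) = 0.4612
NOT (x1 OR (x1 AND x2)) = 1 − 0.4612 = 0.5388
NOT (x5 AND x2) OR NOT (x1 OR (x1 AND x2)) = a + b − a·b on (0.7090, 0.5388) = 0.8658

0.866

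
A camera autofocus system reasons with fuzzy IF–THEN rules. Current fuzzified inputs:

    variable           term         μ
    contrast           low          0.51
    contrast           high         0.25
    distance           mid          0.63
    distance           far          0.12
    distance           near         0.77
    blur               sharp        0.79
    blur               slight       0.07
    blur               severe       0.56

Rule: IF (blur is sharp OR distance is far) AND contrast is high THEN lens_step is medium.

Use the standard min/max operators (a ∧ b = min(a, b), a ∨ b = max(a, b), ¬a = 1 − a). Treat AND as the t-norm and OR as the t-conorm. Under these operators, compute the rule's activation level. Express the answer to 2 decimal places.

0.25

firing strength: (sharp=0.79 OR far=0.12) = 0.79; AND[min(a, b)] with high=0.25 → w = 0.25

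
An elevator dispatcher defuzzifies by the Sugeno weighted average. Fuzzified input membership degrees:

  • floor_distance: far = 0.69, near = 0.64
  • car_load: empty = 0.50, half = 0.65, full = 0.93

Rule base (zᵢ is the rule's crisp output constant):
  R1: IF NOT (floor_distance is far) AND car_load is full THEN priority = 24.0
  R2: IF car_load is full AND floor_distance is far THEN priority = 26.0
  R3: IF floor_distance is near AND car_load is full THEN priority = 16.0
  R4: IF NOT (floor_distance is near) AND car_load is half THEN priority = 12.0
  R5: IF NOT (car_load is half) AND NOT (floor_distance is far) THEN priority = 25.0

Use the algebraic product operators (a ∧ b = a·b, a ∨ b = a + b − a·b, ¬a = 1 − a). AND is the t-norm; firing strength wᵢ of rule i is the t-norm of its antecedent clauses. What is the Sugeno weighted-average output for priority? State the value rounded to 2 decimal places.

R1 (z=24.0): ¬far=1−0.69=0.31, full=0.93; AND[a·b] → w = 0.2883
R2 (z=26.0): full=0.93, far=0.69; AND[a·b] → w = 0.6417
R3 (z=16.0): near=0.64, full=0.93; AND[a·b] → w = 0.5952
R4 (z=12.0): ¬near=1−0.64=0.36, half=0.65; AND[a·b] → w = 0.2340
R5 (z=25.0): ¬half=1−0.65=0.35, ¬far=1−0.69=0.31; AND[a·b] → w = 0.1085
Weighted average = (0.2883·24.0 + 0.6417·26.0 + 0.5952·16.0 + 0.2340·12.0 + 0.1085·25.0) / (0.2883 + 0.6417 + 0.5952 + 0.2340 + 0.1085)
  = 38.6471 / 1.8677 = 20.69

20.69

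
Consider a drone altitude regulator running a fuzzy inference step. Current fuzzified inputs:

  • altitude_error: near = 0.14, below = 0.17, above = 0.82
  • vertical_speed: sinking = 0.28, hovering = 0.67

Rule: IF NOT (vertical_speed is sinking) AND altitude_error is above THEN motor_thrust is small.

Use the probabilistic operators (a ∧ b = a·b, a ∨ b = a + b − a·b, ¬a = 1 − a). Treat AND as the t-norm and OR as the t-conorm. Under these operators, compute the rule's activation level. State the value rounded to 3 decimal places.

0.590

firing strength: ¬sinking=1−0.28=0.72, above=0.82; AND[a·b] → w = 0.5904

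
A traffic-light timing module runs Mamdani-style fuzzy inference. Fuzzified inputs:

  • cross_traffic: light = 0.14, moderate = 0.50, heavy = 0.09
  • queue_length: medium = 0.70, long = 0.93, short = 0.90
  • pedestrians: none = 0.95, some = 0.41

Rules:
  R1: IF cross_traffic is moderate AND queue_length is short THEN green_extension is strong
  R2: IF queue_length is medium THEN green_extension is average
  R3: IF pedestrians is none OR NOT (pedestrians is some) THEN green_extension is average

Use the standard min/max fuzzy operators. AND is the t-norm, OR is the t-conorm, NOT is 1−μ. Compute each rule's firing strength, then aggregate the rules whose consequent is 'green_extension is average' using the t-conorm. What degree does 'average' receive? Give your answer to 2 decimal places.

0.95

R1: moderate=0.50, short=0.90; AND[min(a, b)] → w = 0.50
R2: medium=0.70 → w = 0.70
R3: none=0.95, ¬some=1−0.41=0.59; OR[max(a, b)] → w = 0.95
Rules with consequent 'average': {R2, R3} → strengths 0.70, 0.95
Aggregate via t-conorm [max(a, b)]: 0.95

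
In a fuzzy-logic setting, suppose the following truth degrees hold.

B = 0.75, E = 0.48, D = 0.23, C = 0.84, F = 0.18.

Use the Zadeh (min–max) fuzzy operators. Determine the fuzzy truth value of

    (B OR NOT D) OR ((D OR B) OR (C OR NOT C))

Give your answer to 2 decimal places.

NOT D = 1 − 0.23 = 0.77
B OR NOT D = max(a, b) on (0.75, 0.77) = 0.77
D OR B = max(a, b) on (0.23, 0.75) = 0.75
NOT C = 1 − 0.84 = 0.16
C OR NOT C = max(a, b) on (0.84, 0.16) = 0.84
(D OR B) OR (C OR NOT C) = max(a, b) on (0.75, 0.84) = 0.84
(B OR NOT D) OR ((D OR B) OR (C OR NOT C)) = max(a, b) on (0.77, 0.84) = 0.84

0.84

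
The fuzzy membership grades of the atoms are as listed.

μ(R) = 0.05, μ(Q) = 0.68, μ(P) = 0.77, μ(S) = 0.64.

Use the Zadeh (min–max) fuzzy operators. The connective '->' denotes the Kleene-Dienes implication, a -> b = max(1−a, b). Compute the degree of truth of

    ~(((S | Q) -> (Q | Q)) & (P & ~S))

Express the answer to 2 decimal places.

S | Q = max(a, b) on (0.64, 0.68) = 0.68
Q | Q = max(a, b) on (0.68, 0.68) = 0.68
(S | Q) -> (Q | Q)  [Kleene-Dienes: max(1−a, b)] with a=0.68, b=0.68 → 0.68
~S = 1 − 0.64 = 0.36
P & ~S = min(a, b) on (0.77, 0.36) = 0.36
((S | Q) -> (Q | Q)) & (P & ~S) = min(a, b) on (0.68, 0.36) = 0.36
~(((S | Q) -> (Q | Q)) & (P & ~S)) = 1 − 0.36 = 0.64

0.64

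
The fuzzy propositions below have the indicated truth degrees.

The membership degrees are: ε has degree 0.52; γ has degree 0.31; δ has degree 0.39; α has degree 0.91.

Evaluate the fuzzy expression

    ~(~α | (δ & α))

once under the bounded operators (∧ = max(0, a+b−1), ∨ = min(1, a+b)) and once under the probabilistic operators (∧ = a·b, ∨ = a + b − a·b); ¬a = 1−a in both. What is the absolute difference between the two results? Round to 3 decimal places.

0.023

Under bounded:
  ~α = 1 − 0.91 = 0.09
  δ & α = max(0, a+b−1) on (0.39, 0.91) = 0.30
  ~α | (δ & α) = min(1, a+b) on (0.09, 0.30) = 0.39
  ~(~α | (δ & α)) = 1 − 0.39 = 0.61
  → value = 0.6100
Under probabilistic:
  ~α = 1 − 0.9100 = 0.0900
  δ & α = a·b on (0.3900, 0.9100) = 0.3549
  ~α | (δ & α) = a + b − a·b on (0.0900, 0.3549) = 0.4130
  ~(~α | (δ & α)) = 1 − 0.4130 = 0.5870
  → value = 0.5870
|0.6100 − 0.5870| = 0.023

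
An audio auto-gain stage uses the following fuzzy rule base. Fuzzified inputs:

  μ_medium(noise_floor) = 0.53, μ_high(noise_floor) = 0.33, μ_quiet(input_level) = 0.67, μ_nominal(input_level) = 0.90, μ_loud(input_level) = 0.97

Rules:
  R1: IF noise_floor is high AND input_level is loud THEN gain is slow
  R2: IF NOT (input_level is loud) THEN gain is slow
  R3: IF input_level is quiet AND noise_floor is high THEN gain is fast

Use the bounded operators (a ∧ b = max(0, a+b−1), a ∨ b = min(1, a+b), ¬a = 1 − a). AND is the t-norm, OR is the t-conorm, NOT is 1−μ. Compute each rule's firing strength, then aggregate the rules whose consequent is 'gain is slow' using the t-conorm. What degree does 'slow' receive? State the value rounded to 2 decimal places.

R1: high=0.33, loud=0.97; AND[max(0, a+b−1)] → w = 0.30
R2: ¬loud=1−0.97=0.03 → w = 0.03
R3: quiet=0.67, high=0.33; AND[max(0, a+b−1)] → w = 0.00
Rules with consequent 'slow': {R1, R2} → strengths 0.30, 0.03
Aggregate via t-conorm [min(1, a+b)]: 0.33

0.33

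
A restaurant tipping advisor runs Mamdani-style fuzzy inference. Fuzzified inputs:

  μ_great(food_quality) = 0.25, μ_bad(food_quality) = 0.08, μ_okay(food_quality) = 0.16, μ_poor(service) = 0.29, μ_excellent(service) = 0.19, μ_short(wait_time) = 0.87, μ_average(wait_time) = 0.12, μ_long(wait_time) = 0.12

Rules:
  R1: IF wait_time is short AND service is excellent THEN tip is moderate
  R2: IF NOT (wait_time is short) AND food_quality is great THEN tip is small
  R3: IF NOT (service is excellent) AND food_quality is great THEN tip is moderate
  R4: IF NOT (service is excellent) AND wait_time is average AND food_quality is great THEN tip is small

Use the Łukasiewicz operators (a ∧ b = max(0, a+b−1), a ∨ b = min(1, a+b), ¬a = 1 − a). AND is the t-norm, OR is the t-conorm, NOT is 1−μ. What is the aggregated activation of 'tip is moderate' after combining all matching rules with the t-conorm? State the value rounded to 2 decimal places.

R1: short=0.87, excellent=0.19; AND[max(0, a+b−1)] → w = 0.06
R2: ¬short=1−0.87=0.13, great=0.25; AND[max(0, a+b−1)] → w = 0.00
R3: ¬excellent=1−0.19=0.81, great=0.25; AND[max(0, a+b−1)] → w = 0.06
R4: ¬excellent=1−0.19=0.81, average=0.12, great=0.25; AND[max(0, a+b−1)] → w = 0.00
Rules with consequent 'moderate': {R1, R3} → strengths 0.06, 0.06
Aggregate via t-conorm [min(1, a+b)]: 0.12

0.12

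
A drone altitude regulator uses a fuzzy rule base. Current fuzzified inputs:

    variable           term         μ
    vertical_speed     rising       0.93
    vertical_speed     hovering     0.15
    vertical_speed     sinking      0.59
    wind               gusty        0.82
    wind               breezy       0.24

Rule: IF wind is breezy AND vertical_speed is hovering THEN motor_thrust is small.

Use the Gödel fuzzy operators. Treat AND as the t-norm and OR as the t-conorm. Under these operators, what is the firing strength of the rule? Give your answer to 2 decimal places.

firing strength: breezy=0.24, hovering=0.15; AND[min(a, b)] → w = 0.15

0.15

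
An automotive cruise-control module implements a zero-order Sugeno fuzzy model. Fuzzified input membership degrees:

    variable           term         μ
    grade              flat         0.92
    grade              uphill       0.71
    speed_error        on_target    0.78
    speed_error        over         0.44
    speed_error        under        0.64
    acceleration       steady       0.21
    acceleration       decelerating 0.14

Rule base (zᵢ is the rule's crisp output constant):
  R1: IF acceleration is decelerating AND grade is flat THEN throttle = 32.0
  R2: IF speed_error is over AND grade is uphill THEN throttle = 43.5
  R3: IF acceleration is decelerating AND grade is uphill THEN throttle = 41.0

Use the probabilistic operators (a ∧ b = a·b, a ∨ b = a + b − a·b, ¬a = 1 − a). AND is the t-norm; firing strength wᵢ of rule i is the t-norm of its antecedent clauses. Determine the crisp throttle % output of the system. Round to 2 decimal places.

40.30

R1 (z=32.0): decelerating=0.14, flat=0.92; AND[a·b] → w = 0.1288
R2 (z=43.5): over=0.44, uphill=0.71; AND[a·b] → w = 0.3124
R3 (z=41.0): decelerating=0.14, uphill=0.71; AND[a·b] → w = 0.0994
Weighted average = (0.1288·32.0 + 0.3124·43.5 + 0.0994·41.0) / (0.1288 + 0.3124 + 0.0994)
  = 21.7864 / 0.5406 = 40.30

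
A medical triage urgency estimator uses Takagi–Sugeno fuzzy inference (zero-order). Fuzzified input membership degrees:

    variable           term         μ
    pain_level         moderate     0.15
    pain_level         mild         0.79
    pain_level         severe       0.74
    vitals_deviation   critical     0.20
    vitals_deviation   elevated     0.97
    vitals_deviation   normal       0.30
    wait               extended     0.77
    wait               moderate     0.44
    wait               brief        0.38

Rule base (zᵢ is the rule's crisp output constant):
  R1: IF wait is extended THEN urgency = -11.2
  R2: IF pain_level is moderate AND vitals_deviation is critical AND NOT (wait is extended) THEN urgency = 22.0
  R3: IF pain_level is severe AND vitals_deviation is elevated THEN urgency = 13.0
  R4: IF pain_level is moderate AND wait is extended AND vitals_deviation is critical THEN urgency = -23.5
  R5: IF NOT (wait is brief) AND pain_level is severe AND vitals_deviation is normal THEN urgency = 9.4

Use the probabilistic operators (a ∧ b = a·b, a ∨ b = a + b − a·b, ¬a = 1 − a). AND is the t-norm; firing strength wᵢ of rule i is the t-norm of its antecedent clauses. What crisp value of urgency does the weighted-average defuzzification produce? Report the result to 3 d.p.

R1 (z=-11.2): extended=0.77 → w = 0.7700
R2 (z=22.0): moderate=0.15, critical=0.20, ¬extended=1−0.77=0.23; AND[a·b] → w = 0.0069
R3 (z=13.0): severe=0.74, elevated=0.97; AND[a·b] → w = 0.7178
R4 (z=-23.5): moderate=0.15, extended=0.77, critical=0.20; AND[a·b] → w = 0.0231
R5 (z=9.4): ¬brief=1−0.38=0.62, severe=0.74, normal=0.30; AND[a·b] → w = 0.1376
Weighted average = (0.7700·-11.2 + 0.0069·22.0 + 0.7178·13.0 + 0.0231·-23.5 + 0.1376·9.4) / (0.7700 + 0.0069 + 0.7178 + 0.0231 + 0.1376)
  = 1.6102 / 1.6554 = 0.973

0.973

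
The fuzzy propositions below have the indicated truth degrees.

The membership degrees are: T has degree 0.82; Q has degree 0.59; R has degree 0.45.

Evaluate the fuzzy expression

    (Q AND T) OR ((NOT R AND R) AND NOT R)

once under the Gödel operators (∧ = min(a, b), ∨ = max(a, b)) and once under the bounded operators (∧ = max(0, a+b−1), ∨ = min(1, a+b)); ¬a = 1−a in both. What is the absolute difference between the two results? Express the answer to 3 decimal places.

0.180

Under Gödel:
  Q AND T = min(a, b) on (0.59, 0.82) = 0.59
  NOT R = 1 − 0.45 = 0.55
  NOT R AND R = min(a, b) on (0.55, 0.45) = 0.45
  NOT R = 1 − 0.45 = 0.55
  (NOT R AND R) AND NOT R = min(a, b) on (0.45, 0.55) = 0.45
  (Q AND T) OR ((NOT R AND R) AND NOT R) = max(a, b) on (0.59, 0.45) = 0.59
  → value = 0.5900
Under bounded:
  Q AND T = max(0, a+b−1) on (0.59, 0.82) = 0.41
  NOT R = 1 − 0.45 = 0.55
  NOT R AND R = max(0, a+b−1) on (0.55, 0.45) = 0.00
  NOT R = 1 − 0.45 = 0.55
  (NOT R AND R) AND NOT R = max(0, a+b−1) on (0.00, 0.55) = 0.00
  (Q AND T) OR ((NOT R AND R) AND NOT R) = min(1, a+b) on (0.41, 0.00) = 0.41
  → value = 0.4100
|0.5900 − 0.4100| = 0.180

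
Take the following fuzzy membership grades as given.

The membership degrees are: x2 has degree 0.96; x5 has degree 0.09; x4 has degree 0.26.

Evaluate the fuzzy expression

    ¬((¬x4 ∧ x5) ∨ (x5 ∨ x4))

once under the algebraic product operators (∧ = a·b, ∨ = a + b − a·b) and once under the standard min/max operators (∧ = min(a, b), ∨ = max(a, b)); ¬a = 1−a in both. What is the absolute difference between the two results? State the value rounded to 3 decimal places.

Under algebraic product:
  ¬x4 = 1 − 0.2600 = 0.7400
  ¬x4 ∧ x5 = a·b on (0.7400, 0.0900) = 0.0666
  x5 ∨ x4 = a + b − a·b on (0.0900, 0.2600) = 0.3266
  (¬x4 ∧ x5) ∨ (x5 ∨ x4) = a + b − a·b on (0.0666, 0.3266) = 0.3714
  ¬((¬x4 ∧ x5) ∨ (x5 ∨ x4)) = 1 − 0.3714 = 0.6286
  → value = 0.6286
Under standard min/max:
  ¬x4 = 1 − 0.26 = 0.74
  ¬x4 ∧ x5 = min(a, b) on (0.74, 0.09) = 0.09
  x5 ∨ x4 = max(a, b) on (0.09, 0.26) = 0.26
  (¬x4 ∧ x5) ∨ (x5 ∨ x4) = max(a, b) on (0.09, 0.26) = 0.26
  ¬((¬x4 ∧ x5) ∨ (x5 ∨ x4)) = 1 − 0.26 = 0.74
  → value = 0.7400
|0.6286 − 0.7400| = 0.111

0.111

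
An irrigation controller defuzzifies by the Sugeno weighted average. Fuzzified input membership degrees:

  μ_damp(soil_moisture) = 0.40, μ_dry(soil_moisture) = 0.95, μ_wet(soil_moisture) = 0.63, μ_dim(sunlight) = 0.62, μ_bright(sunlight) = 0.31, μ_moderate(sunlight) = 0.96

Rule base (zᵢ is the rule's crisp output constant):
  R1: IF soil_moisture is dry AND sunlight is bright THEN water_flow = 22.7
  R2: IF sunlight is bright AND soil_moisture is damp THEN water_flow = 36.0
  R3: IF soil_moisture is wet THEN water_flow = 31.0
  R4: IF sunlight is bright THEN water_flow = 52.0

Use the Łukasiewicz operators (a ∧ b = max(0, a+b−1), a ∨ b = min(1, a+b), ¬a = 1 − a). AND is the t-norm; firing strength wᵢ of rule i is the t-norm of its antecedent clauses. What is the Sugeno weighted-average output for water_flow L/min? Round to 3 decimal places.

34.627

R1 (z=22.7): dry=0.95, bright=0.31; AND[max(0, a+b−1)] → w = 0.26
R2 (z=36.0): bright=0.31, damp=0.40; AND[max(0, a+b−1)] → w = 0.00
R3 (z=31.0): wet=0.63 → w = 0.63
R4 (z=52.0): bright=0.31 → w = 0.31
Weighted average = (0.26·22.7 + 0.00·36.0 + 0.63·31.0 + 0.31·52.0) / (0.26 + 0.00 + 0.63 + 0.31)
  = 41.5520 / 1.2000 = 34.627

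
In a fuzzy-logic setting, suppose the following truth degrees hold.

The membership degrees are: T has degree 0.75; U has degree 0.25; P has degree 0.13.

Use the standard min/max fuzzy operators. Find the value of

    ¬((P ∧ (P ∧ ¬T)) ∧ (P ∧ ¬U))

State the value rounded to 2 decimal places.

0.87

¬T = 1 − 0.75 = 0.25
P ∧ ¬T = min(a, b) on (0.13, 0.25) = 0.13
P ∧ (P ∧ ¬T) = min(a, b) on (0.13, 0.13) = 0.13
¬U = 1 − 0.25 = 0.75
P ∧ ¬U = min(a, b) on (0.13, 0.75) = 0.13
(P ∧ (P ∧ ¬T)) ∧ (P ∧ ¬U) = min(a, b) on (0.13, 0.13) = 0.13
¬((P ∧ (P ∧ ¬T)) ∧ (P ∧ ¬U)) = 1 − 0.13 = 0.87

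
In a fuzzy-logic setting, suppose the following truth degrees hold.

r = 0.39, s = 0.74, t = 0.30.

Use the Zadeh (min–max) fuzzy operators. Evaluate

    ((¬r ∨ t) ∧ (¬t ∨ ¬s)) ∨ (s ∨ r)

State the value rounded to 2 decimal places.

0.74

¬r = 1 − 0.39 = 0.61
¬r ∨ t = max(a, b) on (0.61, 0.30) = 0.61
¬t = 1 − 0.30 = 0.70
¬s = 1 − 0.74 = 0.26
¬t ∨ ¬s = max(a, b) on (0.70, 0.26) = 0.70
(¬r ∨ t) ∧ (¬t ∨ ¬s) = min(a, b) on (0.61, 0.70) = 0.61
s ∨ r = max(a, b) on (0.74, 0.39) = 0.74
((¬r ∨ t) ∧ (¬t ∨ ¬s)) ∨ (s ∨ r) = max(a, b) on (0.61, 0.74) = 0.74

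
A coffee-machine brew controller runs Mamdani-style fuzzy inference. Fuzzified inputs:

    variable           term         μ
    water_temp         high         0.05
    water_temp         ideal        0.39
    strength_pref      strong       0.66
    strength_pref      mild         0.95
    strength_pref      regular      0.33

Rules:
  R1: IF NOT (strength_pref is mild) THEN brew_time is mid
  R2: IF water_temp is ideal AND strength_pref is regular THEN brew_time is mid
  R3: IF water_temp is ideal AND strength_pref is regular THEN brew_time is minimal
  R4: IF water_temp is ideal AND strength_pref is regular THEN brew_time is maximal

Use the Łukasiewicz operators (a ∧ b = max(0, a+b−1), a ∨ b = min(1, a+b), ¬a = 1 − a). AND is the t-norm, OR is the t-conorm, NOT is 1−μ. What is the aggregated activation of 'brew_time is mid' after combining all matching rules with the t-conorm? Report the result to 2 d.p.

R1: ¬mild=1−0.95=0.05 → w = 0.05
R2: ideal=0.39, regular=0.33; AND[max(0, a+b−1)] → w = 0.00
R3: ideal=0.39, regular=0.33; AND[max(0, a+b−1)] → w = 0.00
R4: ideal=0.39, regular=0.33; AND[max(0, a+b−1)] → w = 0.00
Rules with consequent 'mid': {R1, R2} → strengths 0.05, 0.00
Aggregate via t-conorm [min(1, a+b)]: 0.05

0.05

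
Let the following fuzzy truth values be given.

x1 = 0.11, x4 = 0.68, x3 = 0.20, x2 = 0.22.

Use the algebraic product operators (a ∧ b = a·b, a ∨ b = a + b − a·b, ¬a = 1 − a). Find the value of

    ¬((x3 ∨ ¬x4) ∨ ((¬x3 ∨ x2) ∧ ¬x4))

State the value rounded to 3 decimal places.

0.397

¬x4 = 1 − 0.6800 = 0.3200
x3 ∨ ¬x4 = a + b − a·b on (0.2000, 0.3200) = 0.4560
¬x3 = 1 − 0.2000 = 0.8000
¬x3 ∨ x2 = a + b − a·b on (0.8000, 0.2200) = 0.8440
¬x4 = 1 − 0.6800 = 0.3200
(¬x3 ∨ x2) ∧ ¬x4 = a·b on (0.8440, 0.3200) = 0.2701
(x3 ∨ ¬x4) ∨ ((¬x3 ∨ x2) ∧ ¬x4) = a + b − a·b on (0.4560, 0.2701) = 0.6029
¬((x3 ∨ ¬x4) ∨ ((¬x3 ∨ x2) ∧ ¬x4)) = 1 − 0.6029 = 0.3971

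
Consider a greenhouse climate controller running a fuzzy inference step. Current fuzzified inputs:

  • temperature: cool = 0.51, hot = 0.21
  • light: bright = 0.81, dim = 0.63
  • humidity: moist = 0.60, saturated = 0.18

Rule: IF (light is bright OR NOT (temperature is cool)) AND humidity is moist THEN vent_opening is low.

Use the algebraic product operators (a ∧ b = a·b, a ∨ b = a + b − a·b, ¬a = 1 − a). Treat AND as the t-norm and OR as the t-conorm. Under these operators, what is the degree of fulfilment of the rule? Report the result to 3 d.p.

0.542

firing strength: (bright=0.81 OR ¬cool=1−0.51=0.49) = 0.9031; AND[a·b] with moist=0.60 → w = 0.5419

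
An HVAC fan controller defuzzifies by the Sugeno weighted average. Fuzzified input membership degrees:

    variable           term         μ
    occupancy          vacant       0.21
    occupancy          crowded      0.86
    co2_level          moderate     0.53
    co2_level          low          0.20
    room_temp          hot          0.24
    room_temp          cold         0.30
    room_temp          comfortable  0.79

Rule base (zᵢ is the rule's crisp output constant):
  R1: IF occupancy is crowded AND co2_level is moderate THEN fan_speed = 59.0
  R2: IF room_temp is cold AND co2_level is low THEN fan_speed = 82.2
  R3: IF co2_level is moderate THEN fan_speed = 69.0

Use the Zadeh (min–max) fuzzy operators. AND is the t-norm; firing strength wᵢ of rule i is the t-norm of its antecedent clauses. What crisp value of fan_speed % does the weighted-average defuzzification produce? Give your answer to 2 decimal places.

R1 (z=59.0): crowded=0.86, moderate=0.53; AND[min(a, b)] → w = 0.53
R2 (z=82.2): cold=0.30, low=0.20; AND[min(a, b)] → w = 0.20
R3 (z=69.0): moderate=0.53 → w = 0.53
Weighted average = (0.53·59.0 + 0.20·82.2 + 0.53·69.0) / (0.53 + 0.20 + 0.53)
  = 84.2800 / 1.2600 = 66.89

66.89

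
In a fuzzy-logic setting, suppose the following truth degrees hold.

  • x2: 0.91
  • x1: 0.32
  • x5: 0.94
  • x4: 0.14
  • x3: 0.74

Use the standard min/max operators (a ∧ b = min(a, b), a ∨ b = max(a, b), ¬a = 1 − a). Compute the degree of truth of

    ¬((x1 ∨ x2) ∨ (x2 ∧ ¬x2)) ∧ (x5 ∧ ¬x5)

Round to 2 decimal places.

0.06

x1 ∨ x2 = max(a, b) on (0.32, 0.91) = 0.91
¬x2 = 1 − 0.91 = 0.09
x2 ∧ ¬x2 = min(a, b) on (0.91, 0.09) = 0.09
(x1 ∨ x2) ∨ (x2 ∧ ¬x2) = max(a, b) on (0.91, 0.09) = 0.91
¬((x1 ∨ x2) ∨ (x2 ∧ ¬x2)) = 1 − 0.91 = 0.09
¬x5 = 1 − 0.94 = 0.06
x5 ∧ ¬x5 = min(a, b) on (0.94, 0.06) = 0.06
¬((x1 ∨ x2) ∨ (x2 ∧ ¬x2)) ∧ (x5 ∧ ¬x5) = min(a, b) on (0.09, 0.06) = 0.06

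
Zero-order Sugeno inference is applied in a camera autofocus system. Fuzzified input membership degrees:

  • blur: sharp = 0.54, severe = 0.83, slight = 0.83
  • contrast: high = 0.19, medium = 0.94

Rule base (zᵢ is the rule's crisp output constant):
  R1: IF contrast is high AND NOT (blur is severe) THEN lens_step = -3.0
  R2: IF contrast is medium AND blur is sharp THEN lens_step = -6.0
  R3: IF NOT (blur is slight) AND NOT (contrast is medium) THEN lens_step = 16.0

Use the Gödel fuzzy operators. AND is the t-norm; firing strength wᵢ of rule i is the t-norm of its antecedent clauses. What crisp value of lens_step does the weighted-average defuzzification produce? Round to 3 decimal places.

R1 (z=-3.0): high=0.19, ¬severe=1−0.83=0.17; AND[min(a, b)] → w = 0.17
R2 (z=-6.0): medium=0.94, sharp=0.54; AND[min(a, b)] → w = 0.54
R3 (z=16.0): ¬slight=1−0.83=0.17, ¬medium=1−0.94=0.06; AND[min(a, b)] → w = 0.06
Weighted average = (0.17·-3.0 + 0.54·-6.0 + 0.06·16.0) / (0.17 + 0.54 + 0.06)
  = -2.7900 / 0.7700 = -3.623

-3.623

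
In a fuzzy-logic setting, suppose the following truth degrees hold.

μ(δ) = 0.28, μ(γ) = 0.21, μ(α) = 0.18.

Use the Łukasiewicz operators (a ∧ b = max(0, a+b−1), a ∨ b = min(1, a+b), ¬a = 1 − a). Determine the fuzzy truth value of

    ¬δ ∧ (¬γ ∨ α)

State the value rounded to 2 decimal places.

0.69

¬δ = 1 − 0.28 = 0.72
¬γ = 1 − 0.21 = 0.79
¬γ ∨ α = min(1, a+b) on (0.79, 0.18) = 0.97
¬δ ∧ (¬γ ∨ α) = max(0, a+b−1) on (0.72, 0.97) = 0.69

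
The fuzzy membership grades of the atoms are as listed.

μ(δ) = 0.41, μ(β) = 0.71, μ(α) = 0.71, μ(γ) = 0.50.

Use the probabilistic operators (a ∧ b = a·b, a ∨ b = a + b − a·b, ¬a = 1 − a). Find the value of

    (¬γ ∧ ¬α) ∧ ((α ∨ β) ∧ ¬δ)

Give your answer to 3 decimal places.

0.078

¬γ = 1 − 0.5000 = 0.5000
¬α = 1 − 0.7100 = 0.2900
¬γ ∧ ¬α = a·b on (0.5000, 0.2900) = 0.1450
α ∨ β = a + b − a·b on (0.7100, 0.7100) = 0.9159
¬δ = 1 − 0.4100 = 0.5900
(α ∨ β) ∧ ¬δ = a·b on (0.9159, 0.5900) = 0.5404
(¬γ ∧ ¬α) ∧ ((α ∨ β) ∧ ¬δ) = a·b on (0.1450, 0.5404) = 0.0784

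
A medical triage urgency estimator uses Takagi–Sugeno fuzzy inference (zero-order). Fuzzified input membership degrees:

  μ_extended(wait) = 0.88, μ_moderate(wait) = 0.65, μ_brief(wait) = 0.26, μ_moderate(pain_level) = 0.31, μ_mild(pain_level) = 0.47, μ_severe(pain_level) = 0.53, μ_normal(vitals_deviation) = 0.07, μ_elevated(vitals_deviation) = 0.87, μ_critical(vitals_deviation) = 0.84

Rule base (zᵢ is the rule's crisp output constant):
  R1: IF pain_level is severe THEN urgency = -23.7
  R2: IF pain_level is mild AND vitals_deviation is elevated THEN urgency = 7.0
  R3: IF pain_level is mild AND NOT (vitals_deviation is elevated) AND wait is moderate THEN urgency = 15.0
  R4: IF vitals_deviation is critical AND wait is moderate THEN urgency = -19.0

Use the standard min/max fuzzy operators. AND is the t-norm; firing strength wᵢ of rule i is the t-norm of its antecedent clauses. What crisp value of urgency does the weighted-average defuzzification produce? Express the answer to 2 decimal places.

R1 (z=-23.7): severe=0.53 → w = 0.53
R2 (z=7.0): mild=0.47, elevated=0.87; AND[min(a, b)] → w = 0.47
R3 (z=15.0): mild=0.47, ¬elevated=1−0.87=0.13, moderate=0.65; AND[min(a, b)] → w = 0.13
R4 (z=-19.0): critical=0.84, moderate=0.65; AND[min(a, b)] → w = 0.65
Weighted average = (0.53·-23.7 + 0.47·7.0 + 0.13·15.0 + 0.65·-19.0) / (0.53 + 0.47 + 0.13 + 0.65)
  = -19.6710 / 1.7800 = -11.05

-11.05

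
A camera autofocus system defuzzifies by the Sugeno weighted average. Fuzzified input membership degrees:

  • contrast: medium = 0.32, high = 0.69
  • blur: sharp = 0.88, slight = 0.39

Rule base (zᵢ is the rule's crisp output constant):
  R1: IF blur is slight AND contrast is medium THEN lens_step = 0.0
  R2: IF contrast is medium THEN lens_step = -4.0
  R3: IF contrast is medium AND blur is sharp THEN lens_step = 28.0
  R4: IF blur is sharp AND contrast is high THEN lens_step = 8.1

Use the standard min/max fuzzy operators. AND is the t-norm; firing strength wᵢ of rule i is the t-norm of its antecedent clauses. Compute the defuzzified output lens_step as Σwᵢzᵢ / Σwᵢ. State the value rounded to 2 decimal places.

R1 (z=0.0): slight=0.39, medium=0.32; AND[min(a, b)] → w = 0.32
R2 (z=-4.0): medium=0.32 → w = 0.32
R3 (z=28.0): medium=0.32, sharp=0.88; AND[min(a, b)] → w = 0.32
R4 (z=8.1): sharp=0.88, high=0.69; AND[min(a, b)] → w = 0.69
Weighted average = (0.32·0.0 + 0.32·-4.0 + 0.32·28.0 + 0.69·8.1) / (0.32 + 0.32 + 0.32 + 0.69)
  = 13.2690 / 1.6500 = 8.04

8.04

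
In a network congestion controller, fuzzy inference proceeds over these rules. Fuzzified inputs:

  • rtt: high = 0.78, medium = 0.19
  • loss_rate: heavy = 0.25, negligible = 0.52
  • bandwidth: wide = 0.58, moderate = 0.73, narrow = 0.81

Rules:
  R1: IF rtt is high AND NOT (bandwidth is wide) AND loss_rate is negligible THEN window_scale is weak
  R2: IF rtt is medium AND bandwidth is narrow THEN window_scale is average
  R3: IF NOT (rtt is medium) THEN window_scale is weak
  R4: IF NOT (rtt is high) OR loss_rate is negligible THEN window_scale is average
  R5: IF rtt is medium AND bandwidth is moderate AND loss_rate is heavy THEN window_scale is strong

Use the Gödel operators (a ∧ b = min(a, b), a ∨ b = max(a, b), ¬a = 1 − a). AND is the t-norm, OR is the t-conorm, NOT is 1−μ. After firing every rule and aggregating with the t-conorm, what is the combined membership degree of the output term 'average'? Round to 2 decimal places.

0.52

R1: high=0.78, ¬wide=1−0.58=0.42, negligible=0.52; AND[min(a, b)] → w = 0.42
R2: medium=0.19, narrow=0.81; AND[min(a, b)] → w = 0.19
R3: ¬medium=1−0.19=0.81 → w = 0.81
R4: ¬high=1−0.78=0.22, negligible=0.52; OR[max(a, b)] → w = 0.52
R5: medium=0.19, moderate=0.73, heavy=0.25; AND[min(a, b)] → w = 0.19
Rules with consequent 'average': {R2, R4} → strengths 0.19, 0.52
Aggregate via t-conorm [max(a, b)]: 0.52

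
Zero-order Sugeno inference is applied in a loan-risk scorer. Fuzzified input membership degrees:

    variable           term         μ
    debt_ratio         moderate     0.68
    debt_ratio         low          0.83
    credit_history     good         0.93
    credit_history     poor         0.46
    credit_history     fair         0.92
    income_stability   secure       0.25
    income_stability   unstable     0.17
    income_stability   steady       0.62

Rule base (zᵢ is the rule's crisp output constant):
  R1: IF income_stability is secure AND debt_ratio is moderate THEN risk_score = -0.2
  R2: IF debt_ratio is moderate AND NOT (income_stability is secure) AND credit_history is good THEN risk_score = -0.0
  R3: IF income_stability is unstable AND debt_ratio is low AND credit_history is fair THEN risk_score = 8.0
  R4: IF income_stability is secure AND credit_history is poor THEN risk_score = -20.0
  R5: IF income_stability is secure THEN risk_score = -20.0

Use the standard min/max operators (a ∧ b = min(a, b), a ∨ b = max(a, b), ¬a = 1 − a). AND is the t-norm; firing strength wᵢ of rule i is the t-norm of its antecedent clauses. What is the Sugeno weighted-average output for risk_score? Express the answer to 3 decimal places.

-5.431

R1 (z=-0.2): secure=0.25, moderate=0.68; AND[min(a, b)] → w = 0.25
R2 (z=-0.0): moderate=0.68, ¬secure=1−0.25=0.75, good=0.93; AND[min(a, b)] → w = 0.68
R3 (z=8.0): unstable=0.17, low=0.83, fair=0.92; AND[min(a, b)] → w = 0.17
R4 (z=-20.0): secure=0.25, poor=0.46; AND[min(a, b)] → w = 0.25
R5 (z=-20.0): secure=0.25 → w = 0.25
Weighted average = (0.25·-0.2 + 0.68·-0.0 + 0.17·8.0 + 0.25·-20.0 + 0.25·-20.0) / (0.25 + 0.68 + 0.17 + 0.25 + 0.25)
  = -8.6900 / 1.6000 = -5.431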